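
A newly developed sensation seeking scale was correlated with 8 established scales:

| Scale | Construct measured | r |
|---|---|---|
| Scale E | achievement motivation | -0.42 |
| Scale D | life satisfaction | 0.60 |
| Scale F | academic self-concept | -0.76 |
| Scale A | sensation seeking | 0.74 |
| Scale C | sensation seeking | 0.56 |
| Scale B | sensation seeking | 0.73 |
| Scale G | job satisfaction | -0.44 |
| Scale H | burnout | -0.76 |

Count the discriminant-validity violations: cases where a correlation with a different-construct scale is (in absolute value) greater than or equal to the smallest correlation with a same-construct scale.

Convergent (same construct = sensation seeking): Scale A, Scale C, Scale B.
Smallest convergent = 0.56. Discriminant |r|: 0.42, 0.60, 0.76, 0.44, 0.76; count ≥ 0.56 → 3.

3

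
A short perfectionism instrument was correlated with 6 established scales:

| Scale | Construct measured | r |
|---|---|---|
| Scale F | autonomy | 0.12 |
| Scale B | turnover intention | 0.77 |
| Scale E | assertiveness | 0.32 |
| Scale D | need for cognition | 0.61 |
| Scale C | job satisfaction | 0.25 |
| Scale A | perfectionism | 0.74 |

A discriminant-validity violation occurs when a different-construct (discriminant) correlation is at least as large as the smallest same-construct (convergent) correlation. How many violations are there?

1

Convergent (same construct = perfectionism): Scale A.
Smallest convergent = 0.74. Discriminant values: 0.12, 0.77, 0.32, 0.61, 0.25; count ≥ 0.74 → 1.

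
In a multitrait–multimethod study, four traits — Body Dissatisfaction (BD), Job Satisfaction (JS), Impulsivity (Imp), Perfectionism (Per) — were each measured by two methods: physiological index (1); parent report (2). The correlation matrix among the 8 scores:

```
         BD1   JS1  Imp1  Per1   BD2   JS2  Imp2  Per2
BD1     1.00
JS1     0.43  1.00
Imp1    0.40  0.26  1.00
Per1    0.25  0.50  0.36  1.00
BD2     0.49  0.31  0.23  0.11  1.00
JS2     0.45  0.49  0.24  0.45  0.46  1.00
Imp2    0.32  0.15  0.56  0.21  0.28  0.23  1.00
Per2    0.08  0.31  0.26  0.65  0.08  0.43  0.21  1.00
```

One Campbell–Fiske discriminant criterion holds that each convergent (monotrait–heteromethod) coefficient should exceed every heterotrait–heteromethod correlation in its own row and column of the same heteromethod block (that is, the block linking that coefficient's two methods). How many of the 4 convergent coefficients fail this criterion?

Each convergent coefficient versus the relevant comparison correlations:
BD (methods 1·2): 0.49 vs {0.45, 0.31, 0.32, 0.23, 0.08, 0.11} → pass.
JS (methods 1·2): 0.49 vs {0.31, 0.45, 0.15, 0.24, 0.31, 0.45} → pass.
Imp (methods 1·2): 0.56 vs {0.23, 0.32, 0.24, 0.15, 0.26, 0.21} → pass.
Per (methods 1·2): 0.65 vs {0.11, 0.08, 0.45, 0.31, 0.21, 0.26} → pass.
0 of 4 fail.

0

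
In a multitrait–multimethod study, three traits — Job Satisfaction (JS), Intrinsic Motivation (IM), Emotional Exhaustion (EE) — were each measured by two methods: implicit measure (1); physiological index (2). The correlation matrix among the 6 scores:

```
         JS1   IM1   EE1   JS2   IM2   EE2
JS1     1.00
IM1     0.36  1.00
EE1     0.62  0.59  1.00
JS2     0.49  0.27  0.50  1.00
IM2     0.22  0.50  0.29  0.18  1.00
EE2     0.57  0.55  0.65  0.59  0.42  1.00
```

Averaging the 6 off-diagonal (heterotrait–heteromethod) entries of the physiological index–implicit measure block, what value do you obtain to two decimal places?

HTHM values (method 2 × method 1): 0.27, 0.50, 0.22, 0.29, 0.57, 0.55; mean = 2.40/6 = 0.40.

0.40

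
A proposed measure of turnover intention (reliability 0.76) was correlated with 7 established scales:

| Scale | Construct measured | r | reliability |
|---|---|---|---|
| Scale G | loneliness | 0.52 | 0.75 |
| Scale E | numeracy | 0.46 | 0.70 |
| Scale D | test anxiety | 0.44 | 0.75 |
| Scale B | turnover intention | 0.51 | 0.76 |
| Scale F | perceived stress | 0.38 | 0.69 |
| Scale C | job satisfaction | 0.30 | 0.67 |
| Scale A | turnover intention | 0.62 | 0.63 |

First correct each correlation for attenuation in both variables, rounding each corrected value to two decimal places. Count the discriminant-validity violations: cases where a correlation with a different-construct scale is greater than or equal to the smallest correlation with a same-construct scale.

1

Disattenuated r (r / √(r_scale · r_new)):
  Scale G (disc): 0.52 / √(0.75·0.76) = 0.69
  Scale E (disc): 0.46 / √(0.70·0.76) = 0.63
  Scale D (disc): 0.44 / √(0.75·0.76) = 0.58
  Scale B (conv): 0.51 / √(0.76·0.76) = 0.67
  Scale F (disc): 0.38 / √(0.69·0.76) = 0.52
  Scale C (disc): 0.30 / √(0.67·0.76) = 0.42
  Scale A (conv): 0.62 / √(0.63·0.76) = 0.90
Smallest convergent = 0.67. Discriminant values: 0.69, 0.63, 0.58, 0.52, 0.42; count ≥ 0.67 → 1.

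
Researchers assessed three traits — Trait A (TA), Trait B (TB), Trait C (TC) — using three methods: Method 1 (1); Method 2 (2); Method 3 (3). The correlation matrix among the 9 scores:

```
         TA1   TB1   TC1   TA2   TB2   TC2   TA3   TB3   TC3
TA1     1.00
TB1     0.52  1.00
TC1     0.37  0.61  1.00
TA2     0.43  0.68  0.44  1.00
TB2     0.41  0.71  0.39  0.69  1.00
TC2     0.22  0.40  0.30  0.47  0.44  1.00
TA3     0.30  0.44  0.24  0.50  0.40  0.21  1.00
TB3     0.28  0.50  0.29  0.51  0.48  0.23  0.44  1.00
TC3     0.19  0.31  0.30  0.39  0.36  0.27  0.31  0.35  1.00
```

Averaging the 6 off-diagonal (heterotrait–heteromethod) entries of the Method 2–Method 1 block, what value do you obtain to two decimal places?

HTHM values (method 2 × method 1): 0.68, 0.44, 0.41, 0.39, 0.22, 0.40; mean = 2.54/6 = 0.42.

0.42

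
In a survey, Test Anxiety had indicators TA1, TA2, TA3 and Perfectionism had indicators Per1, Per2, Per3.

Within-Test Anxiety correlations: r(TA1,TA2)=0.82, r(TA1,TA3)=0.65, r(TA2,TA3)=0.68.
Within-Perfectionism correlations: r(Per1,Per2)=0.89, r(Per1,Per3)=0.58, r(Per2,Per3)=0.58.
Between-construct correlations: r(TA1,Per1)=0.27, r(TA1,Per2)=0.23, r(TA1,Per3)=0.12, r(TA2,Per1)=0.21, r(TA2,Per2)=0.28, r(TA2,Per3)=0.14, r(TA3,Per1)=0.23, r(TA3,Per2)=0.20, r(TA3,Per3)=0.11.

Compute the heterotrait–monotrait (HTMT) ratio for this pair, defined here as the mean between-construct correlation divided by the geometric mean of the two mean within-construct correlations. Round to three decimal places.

Mean between = 1.79/9 = 0.1989.
Mean within-TA = 2.15/3 = 0.7167; mean within-Per = 2.05/3 = 0.6833.
Geometric mean = √(0.7167 × 0.6833) = 0.6998.
HTMT = 0.1989 / 0.6998 = 0.284.

0.284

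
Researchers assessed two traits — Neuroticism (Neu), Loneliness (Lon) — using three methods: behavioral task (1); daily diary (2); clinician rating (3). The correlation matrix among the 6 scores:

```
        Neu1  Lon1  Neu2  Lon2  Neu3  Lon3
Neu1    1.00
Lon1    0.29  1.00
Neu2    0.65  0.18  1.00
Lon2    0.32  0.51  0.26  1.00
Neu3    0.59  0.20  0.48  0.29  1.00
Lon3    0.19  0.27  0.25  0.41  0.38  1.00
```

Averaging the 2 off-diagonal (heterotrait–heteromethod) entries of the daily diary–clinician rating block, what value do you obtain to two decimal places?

0.27

HTHM values (method 2 × method 3): 0.25, 0.29; mean = 0.54/2 = 0.27.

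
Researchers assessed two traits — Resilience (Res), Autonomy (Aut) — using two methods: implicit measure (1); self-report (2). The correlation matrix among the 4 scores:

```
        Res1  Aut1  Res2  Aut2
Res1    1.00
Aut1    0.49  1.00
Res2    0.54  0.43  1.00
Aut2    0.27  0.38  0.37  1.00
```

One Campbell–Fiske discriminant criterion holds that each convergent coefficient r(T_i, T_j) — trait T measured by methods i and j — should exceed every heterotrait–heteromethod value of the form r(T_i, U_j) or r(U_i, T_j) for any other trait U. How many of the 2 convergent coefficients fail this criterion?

1

Checking each validity diagonal entry against its comparison values:
Res (methods 1·2): 0.54 vs {0.27, 0.43} → pass.
Aut (methods 1·2): 0.38 vs {0.43, 0.27} → fail.
1 of 2 fail.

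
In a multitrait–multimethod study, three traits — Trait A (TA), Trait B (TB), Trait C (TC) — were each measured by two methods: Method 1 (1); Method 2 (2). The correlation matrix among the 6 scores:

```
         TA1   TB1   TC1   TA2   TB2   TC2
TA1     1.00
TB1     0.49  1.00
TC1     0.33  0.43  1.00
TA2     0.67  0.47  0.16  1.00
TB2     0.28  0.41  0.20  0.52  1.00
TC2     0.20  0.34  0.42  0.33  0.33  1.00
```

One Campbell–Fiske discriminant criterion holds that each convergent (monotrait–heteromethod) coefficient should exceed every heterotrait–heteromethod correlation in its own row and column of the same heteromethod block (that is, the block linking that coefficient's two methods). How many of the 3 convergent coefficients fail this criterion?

1

Each convergent coefficient versus the relevant comparison correlations:
TA (methods 1·2): 0.67 vs {0.28, 0.47, 0.20, 0.16} → pass.
TB (methods 1·2): 0.41 vs {0.47, 0.28, 0.34, 0.20} → fail.
TC (methods 1·2): 0.42 vs {0.16, 0.20, 0.20, 0.34} → pass.
1 of 3 fail.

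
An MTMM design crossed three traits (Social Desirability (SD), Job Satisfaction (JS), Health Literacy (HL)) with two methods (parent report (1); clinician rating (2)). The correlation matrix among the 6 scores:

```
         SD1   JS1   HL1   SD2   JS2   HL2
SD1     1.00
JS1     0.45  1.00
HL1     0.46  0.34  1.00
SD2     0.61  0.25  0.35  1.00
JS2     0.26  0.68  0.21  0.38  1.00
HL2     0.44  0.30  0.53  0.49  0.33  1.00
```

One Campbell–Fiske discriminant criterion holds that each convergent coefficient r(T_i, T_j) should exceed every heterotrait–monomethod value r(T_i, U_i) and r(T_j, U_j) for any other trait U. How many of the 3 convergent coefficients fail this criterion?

0

Convergent coefficients and their comparison sets:
SD (methods 1·2): 0.61 vs {0.45, 0.38, 0.46, 0.49} → pass.
JS (methods 1·2): 0.68 vs {0.45, 0.38, 0.34, 0.33} → pass.
HL (methods 1·2): 0.53 vs {0.46, 0.49, 0.34, 0.33} → pass.
0 of 3 fail.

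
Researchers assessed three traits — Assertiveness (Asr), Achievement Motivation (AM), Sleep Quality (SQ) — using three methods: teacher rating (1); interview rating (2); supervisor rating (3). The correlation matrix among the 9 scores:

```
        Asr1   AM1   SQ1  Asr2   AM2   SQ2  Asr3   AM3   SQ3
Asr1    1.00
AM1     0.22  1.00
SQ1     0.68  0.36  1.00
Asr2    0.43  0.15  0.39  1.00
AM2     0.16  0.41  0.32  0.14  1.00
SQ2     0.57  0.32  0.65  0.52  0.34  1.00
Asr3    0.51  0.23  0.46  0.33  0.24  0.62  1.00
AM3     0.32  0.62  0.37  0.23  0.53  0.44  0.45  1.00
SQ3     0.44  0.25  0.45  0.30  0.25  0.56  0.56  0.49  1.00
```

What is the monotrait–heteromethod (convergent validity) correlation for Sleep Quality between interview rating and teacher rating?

0.65

Same trait (SQ), different methods: r(SQ2, SQ1) = 0.65.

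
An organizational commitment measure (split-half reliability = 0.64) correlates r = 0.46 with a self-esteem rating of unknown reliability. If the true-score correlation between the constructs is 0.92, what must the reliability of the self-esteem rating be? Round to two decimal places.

r_true = r_obs / √(r_xx · r_yy) ⇒ 0.92 = 0.46 / √(0.64 · r_yy).
√(0.64 · r_yy) = 0.46 / 0.92 = 0.5000; 0.64 · r_yy = 0.2500; r_yy = 0.2500 / 0.64 ≈ 0.39.

0.39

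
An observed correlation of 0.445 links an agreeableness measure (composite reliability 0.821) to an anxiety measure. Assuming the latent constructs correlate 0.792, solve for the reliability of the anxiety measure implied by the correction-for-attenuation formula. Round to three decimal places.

0.385

r_true = r_obs / √(r_xx · r_yy) ⇒ 0.792 = 0.445 / √(0.821 · r_yy).
√(0.821 · r_yy) = 0.445 / 0.792 = 0.5619; 0.821 · r_yy = 0.3157; r_yy = 0.3157 / 0.821 ≈ 0.385.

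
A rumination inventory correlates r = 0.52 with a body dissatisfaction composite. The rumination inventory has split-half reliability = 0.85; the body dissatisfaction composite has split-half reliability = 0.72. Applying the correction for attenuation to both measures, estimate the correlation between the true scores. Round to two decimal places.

0.66

r_true = r_obs / √(r_xx · r_yy) = 0.52 / √(0.85 × 0.72) = 0.52 / √0.6120 = 0.52 / 0.7823 ≈ 0.66.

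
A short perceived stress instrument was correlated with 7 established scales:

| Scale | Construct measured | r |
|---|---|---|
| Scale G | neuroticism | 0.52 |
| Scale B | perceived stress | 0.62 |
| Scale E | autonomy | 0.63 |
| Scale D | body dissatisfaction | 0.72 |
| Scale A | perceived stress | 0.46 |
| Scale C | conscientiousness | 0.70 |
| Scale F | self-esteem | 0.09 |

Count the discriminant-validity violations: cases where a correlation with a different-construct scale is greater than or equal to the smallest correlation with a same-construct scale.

Convergent (same construct = perceived stress): Scale B, Scale A.
Smallest convergent = 0.46. Discriminant values: 0.52, 0.63, 0.72, 0.70, 0.09; count ≥ 0.46 → 4.

4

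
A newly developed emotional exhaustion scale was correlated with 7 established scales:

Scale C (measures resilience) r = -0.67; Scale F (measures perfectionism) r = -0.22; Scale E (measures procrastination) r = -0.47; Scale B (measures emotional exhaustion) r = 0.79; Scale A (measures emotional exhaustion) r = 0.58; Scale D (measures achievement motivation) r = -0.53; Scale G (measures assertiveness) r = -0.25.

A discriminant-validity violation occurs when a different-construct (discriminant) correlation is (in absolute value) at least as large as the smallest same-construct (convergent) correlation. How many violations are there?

Convergent (same construct = emotional exhaustion): Scale B, Scale A.
Smallest convergent = 0.58. Discriminant |r|: 0.67, 0.22, 0.47, 0.53, 0.25; count ≥ 0.58 → 1.

1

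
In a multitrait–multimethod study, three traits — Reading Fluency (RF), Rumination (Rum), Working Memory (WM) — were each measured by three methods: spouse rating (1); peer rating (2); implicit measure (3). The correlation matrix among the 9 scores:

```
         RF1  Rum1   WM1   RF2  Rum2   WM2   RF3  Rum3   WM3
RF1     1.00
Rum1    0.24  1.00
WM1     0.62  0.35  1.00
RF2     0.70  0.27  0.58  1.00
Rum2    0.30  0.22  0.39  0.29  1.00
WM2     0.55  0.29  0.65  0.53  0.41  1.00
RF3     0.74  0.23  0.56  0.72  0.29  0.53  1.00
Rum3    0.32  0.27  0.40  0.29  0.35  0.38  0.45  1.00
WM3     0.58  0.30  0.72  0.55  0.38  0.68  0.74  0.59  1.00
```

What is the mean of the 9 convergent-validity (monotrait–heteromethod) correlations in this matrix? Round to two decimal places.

Convergent values: 0.70, 0.74, 0.72, 0.22, 0.27, 0.35, 0.65, 0.72, 0.68; mean = 5.05/9 = 0.56.

0.56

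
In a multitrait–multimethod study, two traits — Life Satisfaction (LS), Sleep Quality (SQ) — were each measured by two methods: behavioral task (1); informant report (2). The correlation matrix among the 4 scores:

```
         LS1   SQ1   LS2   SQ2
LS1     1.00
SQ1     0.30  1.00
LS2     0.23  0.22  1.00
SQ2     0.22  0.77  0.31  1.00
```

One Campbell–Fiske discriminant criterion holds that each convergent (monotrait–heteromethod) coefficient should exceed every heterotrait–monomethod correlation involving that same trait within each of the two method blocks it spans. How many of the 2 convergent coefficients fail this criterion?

Each convergent coefficient versus the relevant comparison correlations:
LS (methods 1·2): 0.23 vs {0.30, 0.31} → fail.
SQ (methods 1·2): 0.77 vs {0.30, 0.31} → pass.
1 of 2 fail.

1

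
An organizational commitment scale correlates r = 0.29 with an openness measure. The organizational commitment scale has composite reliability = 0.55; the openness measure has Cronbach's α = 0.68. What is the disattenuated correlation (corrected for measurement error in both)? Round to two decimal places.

0.47

r_true = r_obs / √(r_xx · r_yy) = 0.29 / √(0.55 × 0.68) = 0.29 / √0.3740 = 0.29 / 0.6116 ≈ 0.47.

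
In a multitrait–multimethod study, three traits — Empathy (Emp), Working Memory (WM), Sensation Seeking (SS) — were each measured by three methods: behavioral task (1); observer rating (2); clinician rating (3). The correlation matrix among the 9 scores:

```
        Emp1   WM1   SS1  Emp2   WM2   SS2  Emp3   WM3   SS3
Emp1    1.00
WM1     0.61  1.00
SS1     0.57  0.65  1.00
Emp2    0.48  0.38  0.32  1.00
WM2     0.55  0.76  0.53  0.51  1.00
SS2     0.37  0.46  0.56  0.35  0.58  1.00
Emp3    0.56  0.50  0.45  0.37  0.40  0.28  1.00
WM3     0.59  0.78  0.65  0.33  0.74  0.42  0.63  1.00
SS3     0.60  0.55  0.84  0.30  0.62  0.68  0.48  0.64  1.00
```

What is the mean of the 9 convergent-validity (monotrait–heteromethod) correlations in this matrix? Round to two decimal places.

Convergent values: 0.48, 0.56, 0.37, 0.76, 0.78, 0.74, 0.56, 0.84, 0.68; mean = 5.77/9 = 0.64.

0.64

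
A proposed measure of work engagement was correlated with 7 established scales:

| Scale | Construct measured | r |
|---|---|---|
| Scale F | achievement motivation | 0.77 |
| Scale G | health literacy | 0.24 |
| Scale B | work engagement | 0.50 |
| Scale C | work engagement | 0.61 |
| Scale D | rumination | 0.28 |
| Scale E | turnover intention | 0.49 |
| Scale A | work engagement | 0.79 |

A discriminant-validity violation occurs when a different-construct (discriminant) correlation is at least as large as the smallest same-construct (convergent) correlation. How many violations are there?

Convergent (same construct = work engagement): Scale B, Scale C, Scale A.
Smallest convergent = 0.50. Discriminant values: 0.77, 0.24, 0.28, 0.49; count ≥ 0.50 → 1.

1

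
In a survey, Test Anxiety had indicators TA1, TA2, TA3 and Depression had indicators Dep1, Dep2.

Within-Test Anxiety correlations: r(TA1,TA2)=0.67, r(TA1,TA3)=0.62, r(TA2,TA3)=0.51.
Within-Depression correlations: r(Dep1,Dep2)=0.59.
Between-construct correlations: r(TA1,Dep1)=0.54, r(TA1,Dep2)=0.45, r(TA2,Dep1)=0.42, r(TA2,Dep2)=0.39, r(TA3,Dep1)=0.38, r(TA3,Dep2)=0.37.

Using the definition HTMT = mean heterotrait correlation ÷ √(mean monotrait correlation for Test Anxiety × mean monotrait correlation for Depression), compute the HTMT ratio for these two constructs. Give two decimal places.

Between-construct mean = 2.55/6 = 0.4250.
Mean within-TA = 1.80/3 = 0.6000; mean within-Dep = 0.59/1 = 0.5900.
Geometric mean = √(0.6000 × 0.5900) = 0.5950.
HTMT = 0.4250 / 0.5950 = 0.71.

0.71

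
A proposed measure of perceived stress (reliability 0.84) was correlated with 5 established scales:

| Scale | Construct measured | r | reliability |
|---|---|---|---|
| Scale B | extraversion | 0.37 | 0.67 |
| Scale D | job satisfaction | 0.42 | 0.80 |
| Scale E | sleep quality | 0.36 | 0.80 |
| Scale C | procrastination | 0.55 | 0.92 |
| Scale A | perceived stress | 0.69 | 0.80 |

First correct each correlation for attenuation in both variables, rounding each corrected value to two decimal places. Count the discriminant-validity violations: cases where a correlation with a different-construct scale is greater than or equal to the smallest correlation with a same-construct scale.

Disattenuated r (r / √(r_scale · r_new)):
  Scale B (disc): 0.37 / √(0.67·0.84) = 0.49
  Scale D (disc): 0.42 / √(0.80·0.84) = 0.51
  Scale E (disc): 0.36 / √(0.80·0.84) = 0.44
  Scale C (disc): 0.55 / √(0.92·0.84) = 0.63
  Scale A (conv): 0.69 / √(0.80·0.84) = 0.84
Smallest convergent = 0.84. Discriminant values: 0.49, 0.51, 0.44, 0.63; count ≥ 0.84 → 0.

0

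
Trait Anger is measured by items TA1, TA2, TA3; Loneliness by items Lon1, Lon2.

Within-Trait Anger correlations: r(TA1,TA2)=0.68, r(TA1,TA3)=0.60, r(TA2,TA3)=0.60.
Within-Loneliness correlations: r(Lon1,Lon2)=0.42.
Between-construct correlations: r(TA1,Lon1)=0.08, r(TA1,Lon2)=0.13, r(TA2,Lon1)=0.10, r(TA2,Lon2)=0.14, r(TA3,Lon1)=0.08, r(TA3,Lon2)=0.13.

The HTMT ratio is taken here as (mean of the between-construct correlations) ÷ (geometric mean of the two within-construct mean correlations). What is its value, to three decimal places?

Between-construct mean = 0.66/6 = 0.1100.
Mean within-TA = 1.88/3 = 0.6267; mean within-Lon = 0.42/1 = 0.4200.
Geometric mean = √(0.6267 × 0.4200) = 0.5130.
HTMT = 0.1100 / 0.5130 = 0.214.

0.214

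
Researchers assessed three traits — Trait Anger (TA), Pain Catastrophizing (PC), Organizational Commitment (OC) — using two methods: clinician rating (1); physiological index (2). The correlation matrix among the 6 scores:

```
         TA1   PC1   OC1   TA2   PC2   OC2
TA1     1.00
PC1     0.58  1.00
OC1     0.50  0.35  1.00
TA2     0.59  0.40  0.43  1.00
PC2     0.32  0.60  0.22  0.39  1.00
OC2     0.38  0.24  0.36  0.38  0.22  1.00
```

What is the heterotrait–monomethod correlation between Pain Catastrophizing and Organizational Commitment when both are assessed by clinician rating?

0.35

Different traits, same method: r(PC1, OC1) = 0.35.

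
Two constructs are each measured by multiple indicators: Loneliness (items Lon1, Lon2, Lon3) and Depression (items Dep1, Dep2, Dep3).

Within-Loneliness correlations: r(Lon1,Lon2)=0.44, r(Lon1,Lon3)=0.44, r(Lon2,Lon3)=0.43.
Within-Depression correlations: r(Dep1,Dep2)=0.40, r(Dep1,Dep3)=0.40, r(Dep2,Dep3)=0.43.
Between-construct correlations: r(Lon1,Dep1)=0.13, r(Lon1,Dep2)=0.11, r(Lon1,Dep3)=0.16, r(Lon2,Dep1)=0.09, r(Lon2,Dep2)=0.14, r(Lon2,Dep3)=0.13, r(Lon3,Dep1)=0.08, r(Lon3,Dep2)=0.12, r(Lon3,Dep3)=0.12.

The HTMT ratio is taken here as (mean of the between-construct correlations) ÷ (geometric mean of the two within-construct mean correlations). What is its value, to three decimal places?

0.284

Mean heterotrait r = 1.08/9 = 0.1200.
Mean within-Lon = 1.31/3 = 0.4367; mean within-Dep = 1.23/3 = 0.4100.
Geometric mean = √(0.4367 × 0.4100) = 0.4231.
HTMT = 0.1200 / 0.4231 = 0.284.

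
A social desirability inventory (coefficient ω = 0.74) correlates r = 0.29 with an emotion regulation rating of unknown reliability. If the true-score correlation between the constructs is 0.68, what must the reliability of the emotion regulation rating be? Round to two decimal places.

r_true = r_obs / √(r_xx · r_yy) ⇒ 0.68 = 0.29 / √(0.74 · r_yy).
√(0.74 · r_yy) = 0.29 / 0.68 = 0.4265; 0.74 · r_yy = 0.1819; r_yy = 0.1819 / 0.74 ≈ 0.25.

0.25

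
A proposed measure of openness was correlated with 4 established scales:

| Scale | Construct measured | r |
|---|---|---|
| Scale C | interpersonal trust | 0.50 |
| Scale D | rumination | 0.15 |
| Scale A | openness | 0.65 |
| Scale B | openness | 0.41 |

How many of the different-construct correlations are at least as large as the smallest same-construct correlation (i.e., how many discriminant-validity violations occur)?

Convergent (same construct = openness): Scale A, Scale B.
Smallest convergent = 0.41. Discriminant values: 0.50, 0.15; count ≥ 0.41 → 1.

1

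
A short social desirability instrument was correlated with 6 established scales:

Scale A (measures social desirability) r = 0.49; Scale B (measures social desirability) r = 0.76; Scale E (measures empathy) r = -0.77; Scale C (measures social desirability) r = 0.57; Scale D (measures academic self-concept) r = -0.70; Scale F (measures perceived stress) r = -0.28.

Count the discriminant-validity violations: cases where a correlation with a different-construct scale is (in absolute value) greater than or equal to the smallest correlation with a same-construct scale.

2

Convergent (same construct = social desirability): Scale A, Scale B, Scale C.
Smallest convergent = 0.49. Discriminant |r|: 0.77, 0.70, 0.28; count ≥ 0.49 → 2.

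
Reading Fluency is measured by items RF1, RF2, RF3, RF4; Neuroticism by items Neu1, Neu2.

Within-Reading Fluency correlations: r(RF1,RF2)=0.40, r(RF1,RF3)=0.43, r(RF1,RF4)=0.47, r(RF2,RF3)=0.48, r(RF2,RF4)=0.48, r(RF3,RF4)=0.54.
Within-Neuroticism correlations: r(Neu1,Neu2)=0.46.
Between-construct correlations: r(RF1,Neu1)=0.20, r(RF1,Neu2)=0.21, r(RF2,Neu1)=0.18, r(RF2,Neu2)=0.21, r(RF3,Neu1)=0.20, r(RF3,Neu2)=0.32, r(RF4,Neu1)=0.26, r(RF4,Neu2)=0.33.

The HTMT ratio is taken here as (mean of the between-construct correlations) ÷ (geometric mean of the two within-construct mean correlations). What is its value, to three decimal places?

Between-construct mean = 1.91/8 = 0.2388.
Mean within-RF = 2.80/6 = 0.4667; mean within-Neu = 0.46/1 = 0.4600.
Geometric mean = √(0.4667 × 0.4600) = 0.4633.
HTMT = 0.2388 / 0.4633 = 0.515.

0.515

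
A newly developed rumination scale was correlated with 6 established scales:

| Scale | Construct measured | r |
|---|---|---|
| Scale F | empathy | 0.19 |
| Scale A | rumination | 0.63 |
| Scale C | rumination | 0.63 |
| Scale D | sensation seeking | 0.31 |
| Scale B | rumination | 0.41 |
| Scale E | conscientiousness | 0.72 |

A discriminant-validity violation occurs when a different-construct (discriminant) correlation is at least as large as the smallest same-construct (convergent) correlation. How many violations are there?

1

Convergent (same construct = rumination): Scale A, Scale C, Scale B.
Smallest convergent = 0.41. Discriminant values: 0.19, 0.31, 0.72; count ≥ 0.41 → 1.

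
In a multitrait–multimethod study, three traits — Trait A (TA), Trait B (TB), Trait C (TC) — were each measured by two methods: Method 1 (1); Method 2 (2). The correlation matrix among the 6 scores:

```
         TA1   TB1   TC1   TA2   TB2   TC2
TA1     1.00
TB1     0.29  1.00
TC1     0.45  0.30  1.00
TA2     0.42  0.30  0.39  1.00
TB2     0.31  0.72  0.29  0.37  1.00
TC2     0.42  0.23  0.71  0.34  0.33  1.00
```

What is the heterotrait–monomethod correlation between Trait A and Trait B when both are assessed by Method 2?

Different traits, same method: r(TA2, TB2) = 0.37.

0.37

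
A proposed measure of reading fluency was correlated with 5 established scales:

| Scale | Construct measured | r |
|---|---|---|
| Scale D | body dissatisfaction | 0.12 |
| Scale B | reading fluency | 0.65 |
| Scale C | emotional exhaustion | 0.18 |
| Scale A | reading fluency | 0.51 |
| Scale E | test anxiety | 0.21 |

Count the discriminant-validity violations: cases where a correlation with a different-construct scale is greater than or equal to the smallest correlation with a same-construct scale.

0

Convergent (same construct = reading fluency): Scale B, Scale A.
Smallest convergent = 0.51. Discriminant values: 0.12, 0.18, 0.21; count ≥ 0.51 → 0.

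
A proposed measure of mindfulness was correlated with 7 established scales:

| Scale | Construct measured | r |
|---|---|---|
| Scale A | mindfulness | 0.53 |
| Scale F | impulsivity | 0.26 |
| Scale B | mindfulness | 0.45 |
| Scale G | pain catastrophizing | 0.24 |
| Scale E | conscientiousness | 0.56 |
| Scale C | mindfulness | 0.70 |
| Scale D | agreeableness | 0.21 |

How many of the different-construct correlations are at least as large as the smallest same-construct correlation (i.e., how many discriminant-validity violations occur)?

Convergent (same construct = mindfulness): Scale A, Scale B, Scale C.
Smallest convergent = 0.45. Discriminant values: 0.26, 0.24, 0.56, 0.21; count ≥ 0.45 → 1.

1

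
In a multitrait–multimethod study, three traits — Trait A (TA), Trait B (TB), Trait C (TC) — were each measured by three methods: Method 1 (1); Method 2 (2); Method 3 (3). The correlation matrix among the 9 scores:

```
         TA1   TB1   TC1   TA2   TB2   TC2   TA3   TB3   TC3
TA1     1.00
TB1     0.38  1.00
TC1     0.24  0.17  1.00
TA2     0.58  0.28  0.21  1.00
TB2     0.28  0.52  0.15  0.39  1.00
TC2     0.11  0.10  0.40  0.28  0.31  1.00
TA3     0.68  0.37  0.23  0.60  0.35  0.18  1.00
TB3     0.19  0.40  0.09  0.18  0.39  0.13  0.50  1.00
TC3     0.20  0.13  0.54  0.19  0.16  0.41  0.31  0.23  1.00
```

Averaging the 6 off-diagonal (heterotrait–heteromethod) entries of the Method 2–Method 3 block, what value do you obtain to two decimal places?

0.20

HTHM values (method 2 × method 3): 0.18, 0.19, 0.35, 0.16, 0.18, 0.13; mean = 1.19/6 = 0.20.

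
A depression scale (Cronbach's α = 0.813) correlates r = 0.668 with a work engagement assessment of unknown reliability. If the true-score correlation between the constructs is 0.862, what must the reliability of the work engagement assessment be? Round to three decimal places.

r_true = r_obs / √(r_xx · r_yy) ⇒ 0.862 = 0.668 / √(0.813 · r_yy).
√(0.813 · r_yy) = 0.668 / 0.862 = 0.7749; 0.813 · r_yy = 0.6005; r_yy = 0.6005 / 0.813 ≈ 0.739.

0.739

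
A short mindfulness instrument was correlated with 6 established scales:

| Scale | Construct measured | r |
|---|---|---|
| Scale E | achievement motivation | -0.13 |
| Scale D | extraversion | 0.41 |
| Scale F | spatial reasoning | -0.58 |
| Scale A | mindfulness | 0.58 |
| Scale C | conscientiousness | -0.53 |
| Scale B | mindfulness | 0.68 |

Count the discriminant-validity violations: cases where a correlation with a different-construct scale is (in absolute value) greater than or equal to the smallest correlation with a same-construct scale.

Convergent (same construct = mindfulness): Scale A, Scale B.
Smallest convergent = 0.58. Discriminant |r|: 0.13, 0.41, 0.58, 0.53; count ≥ 0.58 → 1.

1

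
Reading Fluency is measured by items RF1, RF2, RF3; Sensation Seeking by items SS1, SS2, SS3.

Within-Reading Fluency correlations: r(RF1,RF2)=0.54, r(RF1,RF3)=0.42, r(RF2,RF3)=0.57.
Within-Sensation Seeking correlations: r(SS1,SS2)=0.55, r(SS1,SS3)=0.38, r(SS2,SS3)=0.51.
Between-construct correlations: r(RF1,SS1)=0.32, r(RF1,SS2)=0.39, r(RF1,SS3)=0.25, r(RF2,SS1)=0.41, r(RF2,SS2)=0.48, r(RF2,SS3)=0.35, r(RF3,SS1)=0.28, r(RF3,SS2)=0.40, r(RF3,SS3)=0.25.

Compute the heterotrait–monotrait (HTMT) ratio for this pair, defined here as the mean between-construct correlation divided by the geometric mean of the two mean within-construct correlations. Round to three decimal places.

0.703

Mean between = 3.13/9 = 0.3478.
Mean within-RF = 1.53/3 = 0.5100; mean within-SS = 1.44/3 = 0.4800.
Geometric mean = √(0.5100 × 0.4800) = 0.4948.
HTMT = 0.3478 / 0.4948 = 0.703.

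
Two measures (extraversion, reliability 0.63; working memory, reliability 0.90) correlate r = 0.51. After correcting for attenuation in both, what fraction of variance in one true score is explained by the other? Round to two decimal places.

Disattenuated r = 0.51 / √(0.63 × 0.90) = 0.51 / 0.7530 = 0.6773.
Shared true-score variance = 0.6773² = 0.4587 ≈ 0.46.

0.46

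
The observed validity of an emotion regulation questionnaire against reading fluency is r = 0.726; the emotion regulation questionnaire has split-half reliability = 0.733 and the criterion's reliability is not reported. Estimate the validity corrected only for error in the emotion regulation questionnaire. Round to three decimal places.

0.848

Single correction: r_c = r_obs / √r_xx = 0.726 / √0.733 = 0.726 / 0.8562 ≈ 0.848.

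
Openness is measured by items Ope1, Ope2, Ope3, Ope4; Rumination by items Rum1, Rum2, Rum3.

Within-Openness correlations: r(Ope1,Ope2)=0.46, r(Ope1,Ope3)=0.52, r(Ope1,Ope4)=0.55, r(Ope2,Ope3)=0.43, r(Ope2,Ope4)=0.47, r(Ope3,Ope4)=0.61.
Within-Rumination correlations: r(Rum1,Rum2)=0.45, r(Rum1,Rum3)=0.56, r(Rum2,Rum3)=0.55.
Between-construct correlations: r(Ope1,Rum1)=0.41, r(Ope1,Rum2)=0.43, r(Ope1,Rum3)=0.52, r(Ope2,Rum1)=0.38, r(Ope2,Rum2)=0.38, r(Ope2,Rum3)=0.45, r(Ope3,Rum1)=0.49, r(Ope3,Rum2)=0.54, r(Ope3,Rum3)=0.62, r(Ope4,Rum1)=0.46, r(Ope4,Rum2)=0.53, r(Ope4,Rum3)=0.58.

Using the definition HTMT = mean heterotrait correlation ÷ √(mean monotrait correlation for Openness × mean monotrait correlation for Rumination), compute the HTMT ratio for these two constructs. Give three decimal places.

0.940

Between-construct mean = 5.79/12 = 0.4825.
Mean within-Ope = 3.04/6 = 0.5067; mean within-Rum = 1.56/3 = 0.5200.
Geometric mean = √(0.5067 × 0.5200) = 0.5133.
HTMT = 0.4825 / 0.5133 = 0.940.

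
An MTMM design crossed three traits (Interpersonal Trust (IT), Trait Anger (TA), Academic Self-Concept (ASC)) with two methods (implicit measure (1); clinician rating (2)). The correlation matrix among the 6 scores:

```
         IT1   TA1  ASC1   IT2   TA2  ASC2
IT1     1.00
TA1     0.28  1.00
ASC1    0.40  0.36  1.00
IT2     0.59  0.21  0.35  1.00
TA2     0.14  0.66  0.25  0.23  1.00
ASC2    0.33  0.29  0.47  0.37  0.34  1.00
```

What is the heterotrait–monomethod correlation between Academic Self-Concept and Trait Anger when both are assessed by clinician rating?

Different traits, same method: r(ASC2, TA2) = 0.34.

0.34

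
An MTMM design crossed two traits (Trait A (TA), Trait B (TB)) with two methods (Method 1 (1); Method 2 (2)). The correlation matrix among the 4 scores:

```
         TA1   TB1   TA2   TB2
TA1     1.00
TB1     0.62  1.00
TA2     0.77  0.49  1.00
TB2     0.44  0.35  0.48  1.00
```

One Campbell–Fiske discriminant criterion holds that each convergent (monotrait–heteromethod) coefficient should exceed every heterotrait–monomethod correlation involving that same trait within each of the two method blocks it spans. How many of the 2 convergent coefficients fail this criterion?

Checking each validity diagonal entry against its comparison values:
TA (methods 1·2): 0.77 vs {0.62, 0.48} → pass.
TB (methods 1·2): 0.35 vs {0.62, 0.48} → fail.
1 of 2 fail.

1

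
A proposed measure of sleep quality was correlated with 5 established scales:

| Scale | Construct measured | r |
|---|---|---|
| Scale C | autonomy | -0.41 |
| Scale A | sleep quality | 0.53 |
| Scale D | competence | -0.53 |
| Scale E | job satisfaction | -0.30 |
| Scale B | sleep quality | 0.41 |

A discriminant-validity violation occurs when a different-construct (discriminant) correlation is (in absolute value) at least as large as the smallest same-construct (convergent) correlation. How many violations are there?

2

Convergent (same construct = sleep quality): Scale A, Scale B.
Smallest convergent = 0.41. Discriminant |r|: 0.41, 0.53, 0.30; count ≥ 0.41 → 2.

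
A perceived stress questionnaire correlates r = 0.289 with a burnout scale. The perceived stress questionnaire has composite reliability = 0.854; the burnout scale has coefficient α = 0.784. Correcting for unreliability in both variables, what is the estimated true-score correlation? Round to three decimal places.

0.353

r_true = r_obs / √(r_xx · r_yy) = 0.289 / √(0.854 × 0.784) = 0.289 / √0.669536 = 0.289 / 0.8183 ≈ 0.353.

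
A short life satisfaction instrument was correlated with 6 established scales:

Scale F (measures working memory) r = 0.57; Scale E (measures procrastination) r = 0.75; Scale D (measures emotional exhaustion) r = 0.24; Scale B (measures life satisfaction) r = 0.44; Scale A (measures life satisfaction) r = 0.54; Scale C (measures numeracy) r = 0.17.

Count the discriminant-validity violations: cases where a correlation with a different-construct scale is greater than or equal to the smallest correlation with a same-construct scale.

Convergent (same construct = life satisfaction): Scale B, Scale A.
Smallest convergent = 0.44. Discriminant values: 0.57, 0.75, 0.24, 0.17; count ≥ 0.44 → 2.

2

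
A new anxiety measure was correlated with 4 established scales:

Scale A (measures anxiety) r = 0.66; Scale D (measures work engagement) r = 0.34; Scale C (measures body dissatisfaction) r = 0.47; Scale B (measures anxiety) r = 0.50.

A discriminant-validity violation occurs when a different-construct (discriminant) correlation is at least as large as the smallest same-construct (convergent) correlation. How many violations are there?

0

Convergent (same construct = anxiety): Scale A, Scale B.
Smallest convergent = 0.50. Discriminant values: 0.34, 0.47; count ≥ 0.50 → 0.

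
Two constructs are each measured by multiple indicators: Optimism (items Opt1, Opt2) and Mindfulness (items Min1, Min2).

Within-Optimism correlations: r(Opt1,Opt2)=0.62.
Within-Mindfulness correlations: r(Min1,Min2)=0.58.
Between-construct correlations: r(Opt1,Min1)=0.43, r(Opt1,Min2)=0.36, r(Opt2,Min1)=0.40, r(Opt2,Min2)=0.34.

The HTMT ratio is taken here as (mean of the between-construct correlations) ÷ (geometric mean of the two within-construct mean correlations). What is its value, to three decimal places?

Between-construct mean = 1.53/4 = 0.3825.
Mean within-Opt = 0.62/1 = 0.6200; mean within-Min = 0.58/1 = 0.5800.
Geometric mean = √(0.6200 × 0.5800) = 0.5997.
HTMT = 0.3825 / 0.5997 = 0.638.

0.638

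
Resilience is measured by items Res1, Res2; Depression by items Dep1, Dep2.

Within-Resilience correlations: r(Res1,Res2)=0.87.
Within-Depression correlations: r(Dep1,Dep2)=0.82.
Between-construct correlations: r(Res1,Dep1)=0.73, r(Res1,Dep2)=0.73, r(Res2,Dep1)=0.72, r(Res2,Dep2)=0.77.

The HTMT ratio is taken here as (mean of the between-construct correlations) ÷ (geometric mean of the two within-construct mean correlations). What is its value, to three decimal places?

0.873

Between-construct mean = 2.95/4 = 0.7375.
Mean within-Res = 0.87/1 = 0.8700; mean within-Dep = 0.82/1 = 0.8200.
Geometric mean = √(0.8700 × 0.8200) = 0.8446.
HTMT = 0.7375 / 0.8446 = 0.873.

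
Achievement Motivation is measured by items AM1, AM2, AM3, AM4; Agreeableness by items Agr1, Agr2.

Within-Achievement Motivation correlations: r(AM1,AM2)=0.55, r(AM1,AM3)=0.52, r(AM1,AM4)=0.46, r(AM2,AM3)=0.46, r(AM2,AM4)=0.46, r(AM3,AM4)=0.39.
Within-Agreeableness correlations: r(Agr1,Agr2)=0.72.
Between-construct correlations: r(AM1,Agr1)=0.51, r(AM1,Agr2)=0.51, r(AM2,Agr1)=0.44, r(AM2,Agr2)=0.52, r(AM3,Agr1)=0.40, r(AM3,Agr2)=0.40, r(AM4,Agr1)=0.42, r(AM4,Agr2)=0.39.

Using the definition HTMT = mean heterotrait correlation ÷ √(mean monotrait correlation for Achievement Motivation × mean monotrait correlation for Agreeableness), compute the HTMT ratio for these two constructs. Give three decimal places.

Mean heterotrait r = 3.59/8 = 0.4488.
Mean within-AM = 2.84/6 = 0.4733; mean within-Agr = 0.72/1 = 0.7200.
Geometric mean = √(0.4733 × 0.7200) = 0.5838.
HTMT = 0.4488 / 0.5838 = 0.769.

0.769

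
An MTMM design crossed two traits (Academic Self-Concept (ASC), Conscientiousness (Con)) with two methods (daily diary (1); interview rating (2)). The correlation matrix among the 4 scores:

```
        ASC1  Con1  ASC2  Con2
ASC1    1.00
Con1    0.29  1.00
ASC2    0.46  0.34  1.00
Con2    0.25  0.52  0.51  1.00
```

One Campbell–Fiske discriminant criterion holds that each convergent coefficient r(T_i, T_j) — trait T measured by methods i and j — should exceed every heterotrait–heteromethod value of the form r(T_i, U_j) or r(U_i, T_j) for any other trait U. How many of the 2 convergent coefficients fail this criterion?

Convergent coefficients and their comparison sets:
ASC (methods 1·2): 0.46 vs {0.25, 0.34} → pass.
Con (methods 1·2): 0.52 vs {0.34, 0.25} → pass.
0 of 2 fail.

0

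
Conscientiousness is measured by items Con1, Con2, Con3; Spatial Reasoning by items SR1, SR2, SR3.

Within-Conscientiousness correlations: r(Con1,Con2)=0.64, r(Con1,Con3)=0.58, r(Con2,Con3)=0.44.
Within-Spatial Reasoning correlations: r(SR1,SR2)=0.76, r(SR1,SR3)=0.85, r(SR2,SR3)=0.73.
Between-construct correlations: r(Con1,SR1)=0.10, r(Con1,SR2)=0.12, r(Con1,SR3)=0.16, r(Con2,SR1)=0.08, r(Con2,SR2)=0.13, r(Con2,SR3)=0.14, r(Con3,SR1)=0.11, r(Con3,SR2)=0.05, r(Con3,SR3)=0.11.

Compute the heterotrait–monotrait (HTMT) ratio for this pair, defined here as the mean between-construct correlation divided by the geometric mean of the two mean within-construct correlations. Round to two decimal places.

0.17

Mean between = 1.00/9 = 0.1111.
Mean within-Con = 1.66/3 = 0.5533; mean within-SR = 2.34/3 = 0.7800.
Geometric mean = √(0.5533 × 0.7800) = 0.6569.
HTMT = 0.1111 / 0.6569 = 0.17.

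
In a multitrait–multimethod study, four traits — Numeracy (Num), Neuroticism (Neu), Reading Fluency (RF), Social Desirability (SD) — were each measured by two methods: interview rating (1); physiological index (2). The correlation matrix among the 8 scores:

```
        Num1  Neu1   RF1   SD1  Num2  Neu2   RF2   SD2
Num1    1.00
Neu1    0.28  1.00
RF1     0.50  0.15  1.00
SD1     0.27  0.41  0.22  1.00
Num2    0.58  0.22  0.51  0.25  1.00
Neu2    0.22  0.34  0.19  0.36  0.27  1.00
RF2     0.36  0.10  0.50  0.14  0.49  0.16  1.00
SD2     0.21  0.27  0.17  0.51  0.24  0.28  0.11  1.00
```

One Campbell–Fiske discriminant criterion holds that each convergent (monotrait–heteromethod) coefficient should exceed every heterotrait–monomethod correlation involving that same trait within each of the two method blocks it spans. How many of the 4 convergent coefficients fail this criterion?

Each convergent coefficient versus the relevant comparison correlations:
Num (methods 1·2): 0.58 vs {0.28, 0.27, 0.50, 0.49, 0.27, 0.24} → pass.
Neu (methods 1·2): 0.34 vs {0.28, 0.27, 0.15, 0.16, 0.41, 0.28} → fail.
RF (methods 1·2): 0.50 vs {0.50, 0.49, 0.15, 0.16, 0.22, 0.11} → fail.
SD (methods 1·2): 0.51 vs {0.27, 0.24, 0.41, 0.28, 0.22, 0.11} → pass.
2 of 4 fail.

2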